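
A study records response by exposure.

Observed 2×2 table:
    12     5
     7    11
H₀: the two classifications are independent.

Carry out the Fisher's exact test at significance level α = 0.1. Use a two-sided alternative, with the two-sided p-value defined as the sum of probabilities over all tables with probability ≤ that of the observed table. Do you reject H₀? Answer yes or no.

Margins: r₁=17, r₂=18, c₁=19, c₂=16, n=35
p_obs = C(17,12)·C(18,7)/C(35,19); sum pmf over tables with pmf ≤ p_obs
p-value (two-sided) = 0.09222
At α=0.1: p < α → reject H₀

reject H₀: yes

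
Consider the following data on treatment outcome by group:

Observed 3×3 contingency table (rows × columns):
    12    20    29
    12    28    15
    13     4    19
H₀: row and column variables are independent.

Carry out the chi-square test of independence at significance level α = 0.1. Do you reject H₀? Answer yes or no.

Row totals [61, 55, 36], col totals [37, 52, 63], n=152
χ² = (12−14.85)²/14.85 + (20−20.87)²/20.87 + (29−25.28)²/25.28 + (12−13.39)²/13.39 + (28−18.82)²/18.82 + (15−22.80)²/22.80 + (13−8.76)²/8.76 + (4−12.32)²/12.32 + (19−14.92)²/14.92 = 17.2006
df = 4
p-value (upper-tail) = 0.00177
At α=0.1: p < α → reject H₀

reject H₀: yes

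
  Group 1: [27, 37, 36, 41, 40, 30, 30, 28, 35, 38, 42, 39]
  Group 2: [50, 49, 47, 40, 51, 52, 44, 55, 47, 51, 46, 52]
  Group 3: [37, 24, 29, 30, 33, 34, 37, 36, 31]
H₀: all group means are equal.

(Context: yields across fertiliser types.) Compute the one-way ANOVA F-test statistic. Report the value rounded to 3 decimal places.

test statistic = 39.842

Group means [35.25, 48.67, 32.33], grand mean 39.333
SSB = Σnᵢ(x̄ᵢ−x̄)² = 1686.417; SSW = ΣΣ(x−x̄ᵢ)² = 634.917
MSB = 1686.417/2 = 843.2083; MSW = 634.917/30 = 21.1639
F = MSB/MSW = 39.8418
df = (2, 30)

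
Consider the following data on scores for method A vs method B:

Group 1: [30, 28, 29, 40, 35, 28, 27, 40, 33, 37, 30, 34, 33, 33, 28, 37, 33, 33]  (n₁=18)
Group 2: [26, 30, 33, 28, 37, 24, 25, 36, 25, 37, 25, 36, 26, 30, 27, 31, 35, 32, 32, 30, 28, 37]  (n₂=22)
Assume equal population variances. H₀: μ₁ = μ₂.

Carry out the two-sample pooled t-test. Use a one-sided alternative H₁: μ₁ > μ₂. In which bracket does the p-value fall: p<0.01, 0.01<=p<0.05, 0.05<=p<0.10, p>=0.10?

p-value bracket: 0.05<=p<0.10

x̄₁=32.667, s₁=4.044, n₁=18
x̄₂=30.455, s₂=4.459, n₂=22
s_p² = [17·4.044² + 21·4.459²]/38 = 18.3014
SE = √(s_p²·(1/18+1/22)) = 1.3596
t = (32.667−30.455)/1.3596 = 1.6270
df = 38
p-value (one-sided, H₁ greater) = 0.05600
→ bracket: 0.05<=p<0.10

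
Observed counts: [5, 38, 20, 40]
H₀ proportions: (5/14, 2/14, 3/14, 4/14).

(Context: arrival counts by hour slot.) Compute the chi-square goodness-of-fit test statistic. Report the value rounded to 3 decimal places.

n = 103; E_i = n·p_i = [36.79, 14.71, 22.07, 29.43]
χ² = (5−36.79)²/36.79 + (38−14.71)²/14.71 + (20−22.07)²/22.07 + (40−29.43)²/29.43 = 68.3074
df = 3

test statistic = 68.307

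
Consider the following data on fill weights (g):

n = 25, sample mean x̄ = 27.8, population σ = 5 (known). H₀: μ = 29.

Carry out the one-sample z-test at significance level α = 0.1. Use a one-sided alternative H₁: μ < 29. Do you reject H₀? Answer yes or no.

SE = σ/√n = 5/√25 = 1.0000
z = (x̄−μ₀)/SE = (27.8−29)/1.0000 = -1.2000
p-value (one-sided, H₁ less) = 0.11507
At α=0.1: p ≥ α → fail to reject H₀

reject H₀: no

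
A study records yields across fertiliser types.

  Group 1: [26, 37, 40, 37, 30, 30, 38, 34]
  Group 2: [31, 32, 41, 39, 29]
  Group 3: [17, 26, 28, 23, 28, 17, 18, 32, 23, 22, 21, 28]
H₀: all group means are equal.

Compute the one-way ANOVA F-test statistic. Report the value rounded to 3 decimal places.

test statistic = 14.210

Group means [34.00, 34.40, 23.58], grand mean 29.080
SSB = Σnᵢ(x̄ᵢ−x̄)² = 697.723; SSW = ΣΣ(x−x̄ᵢ)² = 540.117
MSB = 697.723/2 = 348.8617; MSW = 540.117/22 = 24.5508
F = MSB/MSW = 14.2098
df = (2, 22)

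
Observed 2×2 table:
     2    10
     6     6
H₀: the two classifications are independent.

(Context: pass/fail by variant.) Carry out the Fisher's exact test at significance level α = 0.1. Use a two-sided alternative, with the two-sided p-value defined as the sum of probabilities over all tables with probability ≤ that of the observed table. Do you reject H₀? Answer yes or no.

reject H₀: no

Margins: r₁=12, r₂=12, c₁=8, c₂=16, n=24
p_obs = C(12,2)·C(12,6)/C(24,8); sum pmf over tables with pmf ≤ p_obs
p-value (two-sided) = 0.19303
At α=0.1: p ≥ α → fail to reject H₀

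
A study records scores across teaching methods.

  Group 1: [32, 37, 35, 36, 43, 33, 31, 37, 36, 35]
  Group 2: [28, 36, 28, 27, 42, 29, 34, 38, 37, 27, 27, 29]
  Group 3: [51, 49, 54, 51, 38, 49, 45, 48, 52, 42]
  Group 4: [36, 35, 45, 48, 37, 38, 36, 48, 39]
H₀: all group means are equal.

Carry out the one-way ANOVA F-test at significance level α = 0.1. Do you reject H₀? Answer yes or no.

Group means [35.50, 31.83, 47.90, 40.22], grand mean 38.488
SSB = Σnᵢ(x̄ᵢ−x̄)² = 1533.622; SSW = ΣΣ(x−x̄ᵢ)² = 846.622
MSB = 1533.622/3 = 511.2072; MSW = 846.622/37 = 22.8817
F = MSB/MSW = 22.3413
df = (3, 37)
p-value (upper-tail) = 0.00000
At α=0.1: p < α → reject H₀

reject H₀: yes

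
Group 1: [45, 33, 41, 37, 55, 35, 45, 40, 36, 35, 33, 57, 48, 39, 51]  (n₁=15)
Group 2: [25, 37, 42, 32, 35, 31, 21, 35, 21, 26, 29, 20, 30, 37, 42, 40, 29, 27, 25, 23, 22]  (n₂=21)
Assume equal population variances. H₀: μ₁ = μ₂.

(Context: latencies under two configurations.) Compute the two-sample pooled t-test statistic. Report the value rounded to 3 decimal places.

test statistic = 4.822

x̄₁=42.000, s₁=7.856, n₁=15
x̄₂=29.952, s₂=7.046, n₂=21
s_p² = [14·7.856² + 20·7.046²]/34 = 54.6162
SE = √(s_p²·(1/15+1/21)) = 2.4984
t = (42.000−29.952)/2.4984 = 4.8222
df = 34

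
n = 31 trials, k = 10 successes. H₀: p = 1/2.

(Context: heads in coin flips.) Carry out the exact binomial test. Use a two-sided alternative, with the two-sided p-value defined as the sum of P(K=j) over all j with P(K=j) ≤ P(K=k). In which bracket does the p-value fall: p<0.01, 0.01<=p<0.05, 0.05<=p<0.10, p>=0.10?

p-value bracket: 0.05<=p<0.10

Exact binomial: n=31, k=10, p₀=1/2=0.5000
P(X=j) = C(n,j)·p₀^j·(1−p₀)^(n−j); p = Σ P(X=j) over j with P(X=j) ≤ P(X=10)
p-value (two-sided) = 0.07076
→ bracket: 0.05<=p<0.10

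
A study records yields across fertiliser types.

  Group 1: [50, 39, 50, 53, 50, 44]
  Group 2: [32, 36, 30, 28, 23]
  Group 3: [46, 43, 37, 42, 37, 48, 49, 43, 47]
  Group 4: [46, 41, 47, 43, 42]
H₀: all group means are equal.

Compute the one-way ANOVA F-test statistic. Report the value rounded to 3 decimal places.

test statistic = 16.667

Group means [47.67, 29.80, 43.56, 43.80], grand mean 41.840
SSB = Σnᵢ(x̄ᵢ−x̄)² = 974.204; SSW = ΣΣ(x−x̄ᵢ)² = 409.156
MSB = 974.204/3 = 324.7348; MSW = 409.156/21 = 19.4836
F = MSB/MSW = 16.6671
df = (3, 21)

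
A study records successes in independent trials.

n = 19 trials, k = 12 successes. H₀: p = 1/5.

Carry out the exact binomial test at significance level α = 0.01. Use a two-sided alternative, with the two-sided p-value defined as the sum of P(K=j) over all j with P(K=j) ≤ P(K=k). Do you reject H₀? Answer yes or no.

Exact binomial: n=19, k=12, p₀=1/5=0.2000
P(X=j) = C(n,j)·p₀^j·(1−p₀)^(n−j); p = Σ P(X=j) over j with P(X=j) ≤ P(X=12)
p-value (two-sided) = 0.00005
At α=0.01: p < α → reject H₀

reject H₀: yes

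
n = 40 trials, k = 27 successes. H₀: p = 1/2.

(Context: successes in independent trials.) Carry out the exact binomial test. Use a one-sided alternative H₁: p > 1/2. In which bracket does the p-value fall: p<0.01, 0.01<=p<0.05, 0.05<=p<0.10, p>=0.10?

Exact binomial: n=40, k=27, p₀=1/2=0.5000
P(X≥27) from Σ C(n,i)·p₀^i·(1−p₀)^(n−i)
p-value (one-sided, H₁ greater) = 0.01924
→ bracket: 0.01<=p<0.05

p-value bracket: 0.01<=p<0.05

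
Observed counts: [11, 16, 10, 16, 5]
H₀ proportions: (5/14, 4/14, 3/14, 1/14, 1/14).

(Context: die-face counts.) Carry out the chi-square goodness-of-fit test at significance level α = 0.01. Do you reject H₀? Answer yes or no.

n = 58; E_i = n·p_i = [20.71, 16.57, 12.43, 4.14, 4.14]
χ² = (11−20.71)²/20.71 + (16−16.57)²/16.57 + (10−12.43)²/12.43 + (16−4.14)²/4.14 + (5−4.14)²/4.14 = 39.1632
df = 4
p-value (upper-tail) = 0.00000
At α=0.01: p < α → reject H₀

reject H₀: yes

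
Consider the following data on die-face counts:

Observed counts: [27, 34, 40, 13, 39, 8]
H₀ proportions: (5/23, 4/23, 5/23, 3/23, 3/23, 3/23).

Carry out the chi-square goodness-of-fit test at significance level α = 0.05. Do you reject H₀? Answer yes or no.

reject H₀: yes

n = 161; E_i = n·p_i = [35.00, 28.00, 35.00, 21.00, 21.00, 21.00]
χ² = (27−35.00)²/35.00 + (34−28.00)²/28.00 + (40−35.00)²/35.00 + (13−21.00)²/21.00 + (39−21.00)²/21.00 + (8−21.00)²/21.00 = 30.3524
df = 5
p-value (upper-tail) = 0.00001
At α=0.05: p < α → reject H₀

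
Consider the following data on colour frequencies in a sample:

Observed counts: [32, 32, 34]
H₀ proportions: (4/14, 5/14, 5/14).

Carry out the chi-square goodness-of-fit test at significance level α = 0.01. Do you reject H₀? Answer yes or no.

n = 98; E_i = n·p_i = [28.00, 35.00, 35.00]
χ² = (32−28.00)²/28.00 + (32−35.00)²/35.00 + (34−35.00)²/35.00 = 0.8571
df = 2
p-value (upper-tail) = 0.65144
At α=0.01: p ≥ α → fail to reject H₀

reject H₀: no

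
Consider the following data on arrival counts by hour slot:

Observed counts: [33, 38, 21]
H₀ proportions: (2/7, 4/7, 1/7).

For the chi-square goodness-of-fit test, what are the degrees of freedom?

df = k − 1 = 3 − 1 = 2

degrees of freedom = 2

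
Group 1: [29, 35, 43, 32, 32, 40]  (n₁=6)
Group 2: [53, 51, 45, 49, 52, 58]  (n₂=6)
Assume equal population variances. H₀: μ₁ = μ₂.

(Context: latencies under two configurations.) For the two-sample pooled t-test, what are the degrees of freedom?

df = n₁ + n₂ − 2 = 6 + 6 − 2 = 10

degrees of freedom = 10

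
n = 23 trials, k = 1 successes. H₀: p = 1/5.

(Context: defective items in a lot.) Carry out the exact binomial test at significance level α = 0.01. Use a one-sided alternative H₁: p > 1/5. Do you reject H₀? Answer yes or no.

Exact binomial: n=23, k=1, p₀=1/5=0.2000
P(X≥1) from Σ C(n,i)·p₀^i·(1−p₀)^(n−i)
p-value (one-sided, H₁ greater) = 0.99410
At α=0.01: p ≥ α → fail to reject H₀

reject H₀: no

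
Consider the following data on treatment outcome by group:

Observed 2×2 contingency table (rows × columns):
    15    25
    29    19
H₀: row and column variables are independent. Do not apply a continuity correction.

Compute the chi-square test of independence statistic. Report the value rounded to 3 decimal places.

test statistic = 4.583

Row totals [40, 48], col totals [44, 44], n=88
χ² = (15−20.00)²/20.00 + (25−20.00)²/20.00 + (29−24.00)²/24.00 + (19−24.00)²/24.00 = 4.5833
df = 1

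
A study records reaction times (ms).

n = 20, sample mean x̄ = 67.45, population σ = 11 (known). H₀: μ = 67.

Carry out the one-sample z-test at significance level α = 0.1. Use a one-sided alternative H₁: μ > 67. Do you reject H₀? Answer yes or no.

SE = σ/√n = 11/√20 = 2.4597
z = (x̄−μ₀)/SE = (67.45−67)/2.4597 = 0.1830
p-value (one-sided, H₁ greater) = 0.42742
At α=0.1: p ≥ α → fail to reject H₀

reject H₀: no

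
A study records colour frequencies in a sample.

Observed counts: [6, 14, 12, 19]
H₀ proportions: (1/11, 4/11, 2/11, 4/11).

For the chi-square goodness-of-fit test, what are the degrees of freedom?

df = k − 1 = 4 − 1 = 3

degrees of freedom = 3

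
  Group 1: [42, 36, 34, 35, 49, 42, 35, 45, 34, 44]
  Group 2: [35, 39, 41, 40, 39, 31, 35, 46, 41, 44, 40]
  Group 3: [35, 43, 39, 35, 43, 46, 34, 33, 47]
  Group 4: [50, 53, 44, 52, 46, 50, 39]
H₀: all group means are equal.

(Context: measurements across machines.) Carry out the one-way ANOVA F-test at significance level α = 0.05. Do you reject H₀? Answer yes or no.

reject H₀: yes

Group means [39.60, 39.18, 39.44, 47.71], grand mean 40.973
SSB = Σnᵢ(x̄ᵢ−x̄)² = 393.286; SSW = ΣΣ(x−x̄ᵢ)² = 831.687
MSB = 393.286/3 = 131.0953; MSW = 831.687/33 = 25.2026
F = MSB/MSW = 5.2016
df = (3, 33)
p-value (upper-tail) = 0.00472
At α=0.05: p < α → reject H₀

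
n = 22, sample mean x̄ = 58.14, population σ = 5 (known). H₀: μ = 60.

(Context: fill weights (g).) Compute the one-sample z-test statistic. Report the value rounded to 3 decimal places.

test statistic = -1.745

SE = σ/√n = 5/√22 = 1.0660
z = (x̄−μ₀)/SE = (58.14−60)/1.0660 = -1.7448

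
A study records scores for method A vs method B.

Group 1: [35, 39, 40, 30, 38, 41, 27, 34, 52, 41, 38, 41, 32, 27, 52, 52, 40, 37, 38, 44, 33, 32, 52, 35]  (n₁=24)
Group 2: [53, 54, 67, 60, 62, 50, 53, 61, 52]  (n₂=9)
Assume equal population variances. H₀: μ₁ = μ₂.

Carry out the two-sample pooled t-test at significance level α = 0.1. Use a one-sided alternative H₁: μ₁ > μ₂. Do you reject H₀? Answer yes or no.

x̄₁=38.750, s₁=7.461, n₁=24
x̄₂=56.889, s₂=5.754, n₂=9
s_p² = [23·7.461² + 8·5.754²]/31 = 49.8513
SE = √(s_p²·(1/24+1/9)) = 2.7597
t = (38.750−56.889)/2.7597 = -6.5727
df = 31
p-value (one-sided, H₁ greater) = 1.00000
At α=0.1: p ≥ α → fail to reject H₀

reject H₀: no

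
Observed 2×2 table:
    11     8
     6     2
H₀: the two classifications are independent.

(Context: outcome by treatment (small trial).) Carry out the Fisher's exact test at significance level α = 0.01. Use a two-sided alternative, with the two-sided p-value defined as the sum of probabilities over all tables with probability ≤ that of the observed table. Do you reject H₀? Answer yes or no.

Margins: r₁=19, r₂=8, c₁=17, c₂=10, n=27
p_obs = C(19,11)·C(8,6)/C(27,17); sum pmf over tables with pmf ≤ p_obs
p-value (two-sided) = 0.66552
At α=0.01: p ≥ α → fail to reject H₀

reject H₀: no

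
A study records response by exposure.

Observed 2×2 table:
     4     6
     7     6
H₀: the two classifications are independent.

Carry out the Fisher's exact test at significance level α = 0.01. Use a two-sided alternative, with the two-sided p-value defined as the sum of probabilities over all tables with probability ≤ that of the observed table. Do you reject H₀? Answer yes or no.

Margins: r₁=10, r₂=13, c₁=11, c₂=12, n=23
p_obs = C(10,4)·C(13,7)/C(23,11); sum pmf over tables with pmf ≤ p_obs
p-value (two-sided) = 0.68017
At α=0.01: p ≥ α → fail to reject H₀

reject H₀: no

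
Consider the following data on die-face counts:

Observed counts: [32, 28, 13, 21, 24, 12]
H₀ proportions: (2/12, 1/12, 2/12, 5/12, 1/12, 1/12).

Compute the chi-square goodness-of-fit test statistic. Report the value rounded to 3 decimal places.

n = 130; E_i = n·p_i = [21.67, 10.83, 21.67, 54.17, 10.83, 10.83]
χ² = (32−21.67)²/21.67 + (28−10.83)²/10.83 + (13−21.67)²/21.67 + (21−54.17)²/54.17 + (24−10.83)²/10.83 + (12−10.83)²/10.83 = 72.0338
df = 5

test statistic = 72.034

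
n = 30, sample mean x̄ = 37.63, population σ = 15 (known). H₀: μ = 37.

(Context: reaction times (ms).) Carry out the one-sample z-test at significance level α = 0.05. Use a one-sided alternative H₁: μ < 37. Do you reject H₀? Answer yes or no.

SE = σ/√n = 15/√30 = 2.7386
z = (x̄−μ₀)/SE = (37.63−37)/2.7386 = 0.2300
p-value (one-sided, H₁ less) = 0.59097
At α=0.05: p ≥ α → fail to reject H₀

reject H₀: no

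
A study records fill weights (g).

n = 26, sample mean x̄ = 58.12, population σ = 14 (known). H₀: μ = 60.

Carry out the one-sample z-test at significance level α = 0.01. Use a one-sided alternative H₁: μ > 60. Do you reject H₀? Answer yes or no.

SE = σ/√n = 14/√26 = 2.7456
z = (x̄−μ₀)/SE = (58.12−60)/2.7456 = -0.6847
p-value (one-sided, H₁ greater) = 0.75324
At α=0.01: p ≥ α → fail to reject H₀

reject H₀: no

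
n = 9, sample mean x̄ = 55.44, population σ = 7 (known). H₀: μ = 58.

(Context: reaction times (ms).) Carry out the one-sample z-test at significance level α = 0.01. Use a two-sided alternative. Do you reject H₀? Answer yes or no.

reject H₀: no

SE = σ/√n = 7/√9 = 2.3333
z = (x̄−μ₀)/SE = (55.44−58)/2.3333 = -1.0971
p-value (two-sided) = 0.27258
At α=0.01: p ≥ α → fail to reject H₀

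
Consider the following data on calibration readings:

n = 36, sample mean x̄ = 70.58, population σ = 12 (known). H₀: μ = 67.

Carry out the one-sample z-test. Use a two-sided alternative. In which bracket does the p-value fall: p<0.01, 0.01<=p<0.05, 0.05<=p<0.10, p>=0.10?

p-value bracket: 0.05<=p<0.10

SE = σ/√n = 12/√36 = 2.0000
z = (x̄−μ₀)/SE = (70.58−67)/2.0000 = 1.7900
p-value (two-sided) = 0.07345
→ bracket: 0.05<=p<0.10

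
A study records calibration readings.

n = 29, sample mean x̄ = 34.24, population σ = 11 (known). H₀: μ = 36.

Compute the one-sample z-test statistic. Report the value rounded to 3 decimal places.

SE = σ/√n = 11/√29 = 2.0426
z = (x̄−μ₀)/SE = (34.24−36)/2.0426 = -0.8616

test statistic = -0.862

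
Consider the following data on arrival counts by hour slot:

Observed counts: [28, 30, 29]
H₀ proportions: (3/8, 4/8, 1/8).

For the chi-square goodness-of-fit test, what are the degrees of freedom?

degrees of freedom = 2

df = k − 1 = 3 − 1 = 2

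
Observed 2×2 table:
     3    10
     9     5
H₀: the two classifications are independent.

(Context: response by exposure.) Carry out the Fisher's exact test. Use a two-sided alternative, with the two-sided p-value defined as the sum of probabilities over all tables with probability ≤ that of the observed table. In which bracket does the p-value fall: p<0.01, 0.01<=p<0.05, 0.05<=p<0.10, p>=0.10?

Margins: r₁=13, r₂=14, c₁=12, c₂=15, n=27
p_obs = C(13,3)·C(14,9)/C(27,12); sum pmf over tables with pmf ≤ p_obs
p-value (two-sided) = 0.05424
→ bracket: 0.05<=p<0.10

p-value bracket: 0.05<=p<0.10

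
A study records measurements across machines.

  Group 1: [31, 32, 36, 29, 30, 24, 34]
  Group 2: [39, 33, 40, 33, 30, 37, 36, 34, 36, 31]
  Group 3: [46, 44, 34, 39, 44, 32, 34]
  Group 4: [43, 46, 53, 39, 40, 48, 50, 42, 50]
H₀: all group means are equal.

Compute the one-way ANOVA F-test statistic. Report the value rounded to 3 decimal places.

Group means [30.86, 34.90, 39.00, 45.67], grand mean 37.848
SSB = Σnᵢ(x̄ᵢ−x̄)² = 988.485; SSW = ΣΣ(x−x̄ᵢ)² = 577.757
MSB = 988.485/3 = 329.4951; MSW = 577.757/29 = 19.9227
F = MSB/MSW = 16.5387
df = (3, 29)

test statistic = 16.539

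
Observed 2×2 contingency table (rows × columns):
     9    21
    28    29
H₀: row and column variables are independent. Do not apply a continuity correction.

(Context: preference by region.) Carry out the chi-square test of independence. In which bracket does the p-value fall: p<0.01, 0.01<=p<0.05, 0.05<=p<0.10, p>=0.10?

Row totals [30, 57], col totals [37, 50], n=87
χ² = (9−12.76)²/12.76 + (21−17.24)²/17.24 + (28−24.24)²/24.24 + (29−32.76)²/32.76 = 2.9407
df = 1
p-value (upper-tail) = 0.08637
→ bracket: 0.05<=p<0.10

p-value bracket: 0.05<=p<0.10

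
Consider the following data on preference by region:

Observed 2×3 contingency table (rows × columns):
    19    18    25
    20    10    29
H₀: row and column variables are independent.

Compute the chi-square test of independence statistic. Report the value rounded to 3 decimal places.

test statistic = 2.535

Row totals [62, 59], col totals [39, 28, 54], n=121
χ² = (19−19.98)²/19.98 + (18−14.35)²/14.35 + (25−27.67)²/27.67 + (20−19.02)²/19.02 + (10−13.65)²/13.65 + (29−26.33)²/26.33 = 2.5348
df = 2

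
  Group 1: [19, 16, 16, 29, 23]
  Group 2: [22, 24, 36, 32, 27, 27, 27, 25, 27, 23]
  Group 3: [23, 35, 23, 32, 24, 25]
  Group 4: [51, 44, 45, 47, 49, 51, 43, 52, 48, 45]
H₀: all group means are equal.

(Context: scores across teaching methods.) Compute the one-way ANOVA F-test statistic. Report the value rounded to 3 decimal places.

Group means [20.60, 27.00, 27.00, 47.50], grand mean 32.581
SSB = Σnᵢ(x̄ᵢ−x̄)² = 3441.848; SSW = ΣΣ(x−x̄ᵢ)² = 507.700
MSB = 3441.848/3 = 1147.2828; MSW = 507.700/27 = 18.8037
F = MSB/MSW = 61.0137
df = (3, 27)

test statistic = 61.014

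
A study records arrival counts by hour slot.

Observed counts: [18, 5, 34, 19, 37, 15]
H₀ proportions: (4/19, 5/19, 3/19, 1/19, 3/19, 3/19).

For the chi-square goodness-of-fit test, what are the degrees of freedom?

df = k − 1 = 6 − 1 = 5

degrees of freedom = 5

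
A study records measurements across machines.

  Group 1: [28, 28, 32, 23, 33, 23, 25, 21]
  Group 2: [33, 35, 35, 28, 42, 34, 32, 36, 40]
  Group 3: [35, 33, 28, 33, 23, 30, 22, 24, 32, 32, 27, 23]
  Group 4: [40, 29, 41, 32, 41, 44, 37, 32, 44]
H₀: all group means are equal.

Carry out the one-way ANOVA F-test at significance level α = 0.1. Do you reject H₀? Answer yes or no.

reject H₀: yes

Group means [26.62, 35.00, 28.50, 37.78], grand mean 31.842
SSB = Σnᵢ(x̄ᵢ−x̄)² = 758.622; SSW = ΣΣ(x−x̄ᵢ)² = 754.431
MSB = 758.622/3 = 252.8740; MSW = 754.431/34 = 22.1891
F = MSB/MSW = 11.3963
df = (3, 34)
p-value (upper-tail) = 0.00003
At α=0.1: p < α → reject H₀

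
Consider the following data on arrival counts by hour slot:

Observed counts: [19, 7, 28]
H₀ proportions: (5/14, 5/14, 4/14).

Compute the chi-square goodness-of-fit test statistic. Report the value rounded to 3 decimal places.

n = 54; E_i = n·p_i = [19.29, 19.29, 15.43]
χ² = (19−19.29)²/19.29 + (7−19.29)²/19.29 + (28−15.43)²/15.43 = 18.0741
df = 2

test statistic = 18.074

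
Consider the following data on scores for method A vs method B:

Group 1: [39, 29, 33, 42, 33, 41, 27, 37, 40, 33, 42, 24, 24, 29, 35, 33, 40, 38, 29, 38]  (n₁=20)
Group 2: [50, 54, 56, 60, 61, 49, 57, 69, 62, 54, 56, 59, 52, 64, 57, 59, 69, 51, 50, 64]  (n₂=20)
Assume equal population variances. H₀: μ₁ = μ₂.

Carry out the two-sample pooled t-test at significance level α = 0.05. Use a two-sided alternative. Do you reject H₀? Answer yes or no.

x̄₁=34.300, s₁=5.814, n₁=20
x̄₂=57.650, s₂=5.976, n₂=20
s_p² = [19·5.814² + 19·5.976²]/38 = 34.7566
SE = √(s_p²·(1/20+1/20)) = 1.8643
t = (34.300−57.650)/1.8643 = -12.5247
df = 38
p-value (two-sided) = 0.00000
At α=0.05: p < α → reject H₀

reject H₀: yes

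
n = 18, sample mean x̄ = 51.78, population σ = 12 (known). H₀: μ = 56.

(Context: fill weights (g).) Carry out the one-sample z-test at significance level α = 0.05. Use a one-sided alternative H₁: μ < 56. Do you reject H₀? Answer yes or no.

reject H₀: no

SE = σ/√n = 12/√18 = 2.8284
z = (x̄−μ₀)/SE = (51.78−56)/2.8284 = -1.4920
p-value (one-sided, H₁ less) = 0.06785
At α=0.05: p ≥ α → fail to reject H₀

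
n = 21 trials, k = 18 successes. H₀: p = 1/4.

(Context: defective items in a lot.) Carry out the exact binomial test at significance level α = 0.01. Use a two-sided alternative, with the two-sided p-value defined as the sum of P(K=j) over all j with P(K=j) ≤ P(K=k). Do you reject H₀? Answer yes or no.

Exact binomial: n=21, k=18, p₀=1/4=0.2500
P(X=j) = C(n,j)·p₀^j·(1−p₀)^(n−j); p = Σ P(X=j) over j with P(X=j) ≤ P(X=18)
p-value (two-sided) = 0.00000
At α=0.01: p < α → reject H₀

reject H₀: yes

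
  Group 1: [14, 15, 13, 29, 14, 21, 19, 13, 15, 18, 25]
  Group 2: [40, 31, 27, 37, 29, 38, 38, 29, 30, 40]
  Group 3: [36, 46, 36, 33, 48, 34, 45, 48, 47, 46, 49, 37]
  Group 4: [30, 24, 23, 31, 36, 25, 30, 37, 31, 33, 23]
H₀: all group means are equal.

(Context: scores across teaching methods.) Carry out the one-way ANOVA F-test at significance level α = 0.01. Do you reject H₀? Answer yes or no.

reject H₀: yes

Group means [17.82, 33.90, 42.08, 29.36], grand mean 30.977
SSB = Σnᵢ(x̄ᵢ−x̄)² = 3498.979; SSW = ΣΣ(x−x̄ᵢ)² = 1195.998
MSB = 3498.979/3 = 1166.3263; MSW = 1195.998/40 = 29.9000
F = MSB/MSW = 39.0076
df = (3, 40)
p-value (upper-tail) = 0.00000
At α=0.01: p < α → reject H₀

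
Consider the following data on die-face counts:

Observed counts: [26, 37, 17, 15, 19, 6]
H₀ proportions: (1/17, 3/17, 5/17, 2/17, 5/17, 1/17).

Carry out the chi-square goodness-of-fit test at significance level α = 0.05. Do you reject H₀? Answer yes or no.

reject H₀: yes

n = 120; E_i = n·p_i = [7.06, 21.18, 35.29, 14.12, 35.29, 7.06]
χ² = (26−7.06)²/7.06 + (37−21.18)²/21.18 + (17−35.29)²/35.29 + (15−14.12)²/14.12 + (19−35.29)²/35.29 + (6−7.06)²/7.06 = 79.8681
df = 5
p-value (upper-tail) = 0.00000
At α=0.05: p < α → reject H₀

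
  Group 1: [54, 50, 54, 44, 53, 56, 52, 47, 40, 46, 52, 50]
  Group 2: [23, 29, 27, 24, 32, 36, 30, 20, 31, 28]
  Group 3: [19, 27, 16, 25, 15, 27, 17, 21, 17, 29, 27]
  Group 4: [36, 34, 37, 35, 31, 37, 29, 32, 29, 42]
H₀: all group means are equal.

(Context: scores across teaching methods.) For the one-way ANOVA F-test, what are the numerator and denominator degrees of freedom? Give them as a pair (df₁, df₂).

degrees of freedom = [3, 39]

k = 4 groups, N = 43 total
df = (k−1, N−k) = (4−1, 43−4) = (3, 39)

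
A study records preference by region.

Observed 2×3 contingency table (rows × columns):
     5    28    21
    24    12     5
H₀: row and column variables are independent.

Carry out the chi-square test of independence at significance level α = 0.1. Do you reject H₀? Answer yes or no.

reject H₀: yes

Row totals [54, 41], col totals [29, 40, 26], n=95
χ² = (5−16.48)²/16.48 + (28−22.74)²/22.74 + (21−14.78)²/14.78 + (24−12.52)²/12.52 + (12−17.26)²/17.26 + (5−11.22)²/11.22 = 27.4291
df = 2
p-value (upper-tail) = 0.00000
At α=0.1: p < α → reject H₀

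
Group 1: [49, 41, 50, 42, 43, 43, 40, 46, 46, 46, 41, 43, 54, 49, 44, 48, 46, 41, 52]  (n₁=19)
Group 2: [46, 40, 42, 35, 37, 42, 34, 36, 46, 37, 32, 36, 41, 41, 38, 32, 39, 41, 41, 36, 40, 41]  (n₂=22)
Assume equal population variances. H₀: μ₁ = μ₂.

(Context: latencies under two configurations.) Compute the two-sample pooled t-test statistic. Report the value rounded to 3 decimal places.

x̄₁=45.474, s₁=4.019, n₁=19
x̄₂=38.773, s₂=3.854, n₂=22
s_p² = [18·4.019² + 21·3.854²]/39 = 15.4513
SE = √(s_p²·(1/19+1/22)) = 1.2311
t = (45.474−38.773)/1.2311 = 5.4432
df = 39

test statistic = 5.443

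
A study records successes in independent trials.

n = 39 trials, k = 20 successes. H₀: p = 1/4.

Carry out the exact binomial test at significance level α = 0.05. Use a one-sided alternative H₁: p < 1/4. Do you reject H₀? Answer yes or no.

reject H₀: no

Exact binomial: n=39, k=20, p₀=1/4=0.2500
P(X≤20) from Σ C(n,i)·p₀^i·(1−p₀)^(n−i)
p-value (one-sided, H₁ less) = 0.99989
At α=0.05: p ≥ α → fail to reject H₀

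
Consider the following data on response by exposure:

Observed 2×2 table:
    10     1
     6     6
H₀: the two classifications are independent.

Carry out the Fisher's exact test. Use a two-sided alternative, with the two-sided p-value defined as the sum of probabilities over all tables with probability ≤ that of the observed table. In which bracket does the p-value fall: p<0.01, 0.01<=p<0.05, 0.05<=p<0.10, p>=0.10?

Margins: r₁=11, r₂=12, c₁=16, c₂=7, n=23
p_obs = C(11,10)·C(12,6)/C(23,16); sum pmf over tables with pmf ≤ p_obs
p-value (two-sided) = 0.06865
→ bracket: 0.05<=p<0.10

p-value bracket: 0.05<=p<0.10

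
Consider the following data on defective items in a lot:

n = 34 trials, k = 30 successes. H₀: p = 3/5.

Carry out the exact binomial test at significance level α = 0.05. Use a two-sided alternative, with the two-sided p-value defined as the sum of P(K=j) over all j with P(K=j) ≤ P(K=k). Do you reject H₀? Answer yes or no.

reject H₀: yes

Exact binomial: n=34, k=30, p₀=3/5=0.6000
P(X=j) = C(n,j)·p₀^j·(1−p₀)^(n−j); p = Σ P(X=j) over j with P(X=j) ≤ P(X=30)
p-value (two-sided) = 0.00062
At α=0.05: p < α → reject H₀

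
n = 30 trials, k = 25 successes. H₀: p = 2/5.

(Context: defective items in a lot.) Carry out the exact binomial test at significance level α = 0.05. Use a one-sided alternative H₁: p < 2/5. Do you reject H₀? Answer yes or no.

reject H₀: no

Exact binomial: n=30, k=25, p₀=2/5=0.4000
P(X≤25) from Σ C(n,i)·p₀^i·(1−p₀)^(n−i)
p-value (one-sided, H₁ less) = 1.00000
At α=0.05: p ≥ α → fail to reject H₀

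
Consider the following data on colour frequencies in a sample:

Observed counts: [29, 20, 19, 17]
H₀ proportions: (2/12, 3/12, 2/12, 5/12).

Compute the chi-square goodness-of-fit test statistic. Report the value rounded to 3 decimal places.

n = 85; E_i = n·p_i = [14.17, 21.25, 14.17, 35.42]
χ² = (29−14.17)²/14.17 + (20−21.25)²/21.25 + (19−14.17)²/14.17 + (17−35.42)²/35.42 = 26.8306
df = 3

test statistic = 26.831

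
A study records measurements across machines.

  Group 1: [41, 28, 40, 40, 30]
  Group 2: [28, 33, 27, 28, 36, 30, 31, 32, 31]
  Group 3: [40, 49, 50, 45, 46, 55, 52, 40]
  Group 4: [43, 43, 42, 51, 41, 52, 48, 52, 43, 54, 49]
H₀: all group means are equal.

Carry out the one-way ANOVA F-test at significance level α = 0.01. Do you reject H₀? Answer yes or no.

reject H₀: yes

Group means [35.80, 30.67, 47.12, 47.09], grand mean 40.909
SSB = Σnᵢ(x̄ᵢ−x̄)² = 1804.143; SSW = ΣΣ(x−x̄ᵢ)² = 654.584
MSB = 1804.143/3 = 601.3811; MSW = 654.584/29 = 22.5719
F = MSB/MSW = 26.6429
df = (3, 29)
p-value (upper-tail) = 0.00000
At α=0.01: p < α → reject H₀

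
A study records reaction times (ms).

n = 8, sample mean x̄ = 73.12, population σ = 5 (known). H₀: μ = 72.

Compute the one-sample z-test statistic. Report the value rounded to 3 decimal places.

SE = σ/√n = 5/√8 = 1.7678
z = (x̄−μ₀)/SE = (73.12−72)/1.7678 = 0.6336

test statistic = 0.634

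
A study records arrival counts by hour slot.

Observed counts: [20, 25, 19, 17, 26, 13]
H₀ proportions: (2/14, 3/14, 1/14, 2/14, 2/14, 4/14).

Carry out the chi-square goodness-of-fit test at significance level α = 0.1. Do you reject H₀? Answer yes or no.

n = 120; E_i = n·p_i = [17.14, 25.71, 8.57, 17.14, 17.14, 34.29]
χ² = (20−17.14)²/17.14 + (25−25.71)²/25.71 + (19−8.57)²/8.57 + (17−17.14)²/17.14 + (26−17.14)²/17.14 + (13−34.29)²/34.29 = 30.9764
df = 5
p-value (upper-tail) = 0.00001
At α=0.1: p < α → reject H₀

reject H₀: yes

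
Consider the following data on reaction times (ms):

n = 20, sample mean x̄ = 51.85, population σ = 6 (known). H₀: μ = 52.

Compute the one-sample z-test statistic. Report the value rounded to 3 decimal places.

test statistic = -0.112

SE = σ/√n = 6/√20 = 1.3416
z = (x̄−μ₀)/SE = (51.85−52)/1.3416 = -0.1118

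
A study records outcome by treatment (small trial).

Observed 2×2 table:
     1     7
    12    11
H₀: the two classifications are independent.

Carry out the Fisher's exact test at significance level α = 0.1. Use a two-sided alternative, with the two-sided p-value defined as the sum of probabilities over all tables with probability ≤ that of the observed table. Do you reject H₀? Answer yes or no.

reject H₀: yes

Margins: r₁=8, r₂=23, c₁=13, c₂=18, n=31
p_obs = C(8,1)·C(23,12)/C(31,13); sum pmf over tables with pmf ≤ p_obs
p-value (two-sided) = 0.09535
At α=0.1: p < α → reject H₀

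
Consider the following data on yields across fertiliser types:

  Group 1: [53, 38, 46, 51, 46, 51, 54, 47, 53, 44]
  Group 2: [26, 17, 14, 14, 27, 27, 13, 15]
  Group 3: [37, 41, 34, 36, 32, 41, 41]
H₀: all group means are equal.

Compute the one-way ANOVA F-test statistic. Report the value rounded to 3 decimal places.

test statistic = 70.622

Group means [48.30, 19.12, 37.43], grand mean 35.920
SSB = Σnᵢ(x̄ᵢ−x̄)² = 3805.151; SSW = ΣΣ(x−x̄ᵢ)² = 592.689
MSB = 3805.151/2 = 1902.5754; MSW = 592.689/22 = 26.9404
F = MSB/MSW = 70.6216
df = (2, 22)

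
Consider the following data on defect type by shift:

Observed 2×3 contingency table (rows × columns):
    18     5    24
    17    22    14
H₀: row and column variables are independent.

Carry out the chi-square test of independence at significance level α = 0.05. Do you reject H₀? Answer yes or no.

Row totals [47, 53], col totals [35, 27, 38], n=100
χ² = (18−16.45)²/16.45 + (5−12.69)²/12.69 + (24−17.86)²/17.86 + (17−18.55)²/18.55 + (22−14.31)²/14.31 + (14−20.14)²/20.14 = 13.0508
df = 2
p-value (upper-tail) = 0.00147
At α=0.05: p < α → reject H₀

reject H₀: yes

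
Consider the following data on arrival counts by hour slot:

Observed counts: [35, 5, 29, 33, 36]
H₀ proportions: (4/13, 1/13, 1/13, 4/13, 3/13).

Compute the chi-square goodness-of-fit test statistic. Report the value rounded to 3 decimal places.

test statistic = 38.772

n = 138; E_i = n·p_i = [42.46, 10.62, 10.62, 42.46, 31.85]
χ² = (35−42.46)²/42.46 + (5−10.62)²/10.62 + (29−10.62)²/10.62 + (33−42.46)²/42.46 + (36−31.85)²/31.85 = 38.7717
df = 4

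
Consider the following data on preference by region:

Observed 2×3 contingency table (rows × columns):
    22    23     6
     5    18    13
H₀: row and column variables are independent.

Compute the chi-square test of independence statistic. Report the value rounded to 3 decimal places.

Row totals [51, 36], col totals [27, 41, 19], n=87
χ² = (22−15.83)²/15.83 + (23−24.03)²/24.03 + (6−11.14)²/11.14 + (5−11.17)²/11.17 + (18−16.97)²/16.97 + (13−7.86)²/7.86 = 11.6526
df = 2

test statistic = 11.653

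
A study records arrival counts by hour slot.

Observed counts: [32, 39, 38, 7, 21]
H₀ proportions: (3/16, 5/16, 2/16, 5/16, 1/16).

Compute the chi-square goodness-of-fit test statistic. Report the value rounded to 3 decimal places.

test statistic = 75.360

n = 137; E_i = n·p_i = [25.69, 42.81, 17.12, 42.81, 8.56]
χ² = (32−25.69)²/25.69 + (39−42.81)²/42.81 + (38−17.12)²/17.12 + (7−42.81)²/42.81 + (21−8.56)²/8.56 = 75.3601
df = 4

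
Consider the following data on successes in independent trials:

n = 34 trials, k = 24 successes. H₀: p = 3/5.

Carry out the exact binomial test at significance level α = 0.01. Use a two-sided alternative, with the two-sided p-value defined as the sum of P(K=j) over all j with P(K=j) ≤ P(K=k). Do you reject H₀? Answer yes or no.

reject H₀: no

Exact binomial: n=34, k=24, p₀=3/5=0.6000
P(X=j) = C(n,j)·p₀^j·(1−p₀)^(n−j); p = Σ P(X=j) over j with P(X=j) ≤ P(X=24)
p-value (two-sided) = 0.22548
At α=0.01: p ≥ α → fail to reject H₀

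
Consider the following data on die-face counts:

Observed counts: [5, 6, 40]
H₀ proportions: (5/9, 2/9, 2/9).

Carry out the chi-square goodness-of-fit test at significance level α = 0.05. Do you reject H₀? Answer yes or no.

n = 51; E_i = n·p_i = [28.33, 11.33, 11.33]
χ² = (5−28.33)²/28.33 + (6−11.33)²/11.33 + (40−11.33)²/11.33 = 94.2353
df = 2
p-value (upper-tail) = 0.00000
At α=0.05: p < α → reject H₀

reject H₀: yes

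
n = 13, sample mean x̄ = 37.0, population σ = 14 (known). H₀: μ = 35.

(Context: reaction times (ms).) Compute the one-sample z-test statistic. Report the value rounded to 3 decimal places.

test statistic = 0.515

SE = σ/√n = 14/√13 = 3.8829
z = (x̄−μ₀)/SE = (37.0−35)/3.8829 = 0.5151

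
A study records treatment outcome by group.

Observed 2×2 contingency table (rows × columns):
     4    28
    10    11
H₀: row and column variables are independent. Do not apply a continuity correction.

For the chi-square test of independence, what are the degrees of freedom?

degrees of freedom = 1

df = (r−1)(c−1) = (2−1)·(2−1) = 1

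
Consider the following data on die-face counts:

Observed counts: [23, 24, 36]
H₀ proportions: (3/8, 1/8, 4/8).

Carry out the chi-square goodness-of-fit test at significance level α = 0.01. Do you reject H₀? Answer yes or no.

reject H₀: yes

n = 83; E_i = n·p_i = [31.12, 10.38, 41.50]
χ² = (23−31.12)²/31.12 + (24−10.38)²/10.38 + (36−41.50)²/41.50 = 20.7430
df = 2
p-value (upper-tail) = 0.00003
At α=0.01: p < α → reject H₀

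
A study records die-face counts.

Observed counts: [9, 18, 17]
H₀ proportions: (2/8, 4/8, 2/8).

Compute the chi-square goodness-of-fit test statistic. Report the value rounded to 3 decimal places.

n = 44; E_i = n·p_i = [11.00, 22.00, 11.00]
χ² = (9−11.00)²/11.00 + (18−22.00)²/22.00 + (17−11.00)²/11.00 = 4.3636
df = 2

test statistic = 4.364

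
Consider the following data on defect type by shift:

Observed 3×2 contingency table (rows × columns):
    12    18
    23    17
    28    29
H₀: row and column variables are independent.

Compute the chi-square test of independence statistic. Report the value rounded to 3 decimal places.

test statistic = 2.110

Row totals [30, 40, 57], col totals [63, 64], n=127
χ² = (12−14.88)²/14.88 + (18−15.12)²/15.12 + (23−19.84)²/19.84 + (17−20.16)²/20.16 + (28−28.28)²/28.28 + (29−28.72)²/28.72 = 2.1098
df = 2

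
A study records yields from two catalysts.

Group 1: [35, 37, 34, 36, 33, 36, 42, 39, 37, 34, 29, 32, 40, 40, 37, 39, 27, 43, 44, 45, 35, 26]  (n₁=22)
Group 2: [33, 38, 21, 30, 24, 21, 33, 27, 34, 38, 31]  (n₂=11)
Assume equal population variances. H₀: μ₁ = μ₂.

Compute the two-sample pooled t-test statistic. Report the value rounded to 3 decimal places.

x̄₁=36.364, s₁=5.095, n₁=22
x̄₂=30.000, s₂=6.083, n₂=11
s_p² = [21·5.095² + 10·6.083²]/31 = 29.5191
SE = √(s_p²·(1/22+1/11)) = 2.0063
t = (36.364−30.000)/2.0063 = 3.1718
df = 31

test statistic = 3.172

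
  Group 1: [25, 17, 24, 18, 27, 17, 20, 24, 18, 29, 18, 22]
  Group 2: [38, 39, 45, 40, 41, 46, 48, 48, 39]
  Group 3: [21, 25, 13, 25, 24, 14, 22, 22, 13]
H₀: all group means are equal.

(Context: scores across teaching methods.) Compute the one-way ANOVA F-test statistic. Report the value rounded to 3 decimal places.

Group means [21.58, 42.67, 19.89], grand mean 27.400
SSB = Σnᵢ(x̄ᵢ−x̄)² = 3011.394; SSW = ΣΣ(x−x̄ᵢ)² = 531.806
MSB = 3011.394/2 = 1505.6972; MSW = 531.806/27 = 19.6965
F = MSB/MSW = 76.4449
df = (2, 27)

test statistic = 76.445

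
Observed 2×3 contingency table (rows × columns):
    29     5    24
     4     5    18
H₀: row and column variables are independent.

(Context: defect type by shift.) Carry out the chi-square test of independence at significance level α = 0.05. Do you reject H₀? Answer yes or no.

reject H₀: yes

Row totals [58, 27], col totals [33, 10, 42], n=85
χ² = (29−22.52)²/22.52 + (5−6.82)²/6.82 + (24−28.66)²/28.66 + (4−10.48)²/10.48 + (5−3.18)²/3.18 + (18−13.34)²/13.34 = 9.7933
df = 2
p-value (upper-tail) = 0.00747
At α=0.05: p < α → reject H₀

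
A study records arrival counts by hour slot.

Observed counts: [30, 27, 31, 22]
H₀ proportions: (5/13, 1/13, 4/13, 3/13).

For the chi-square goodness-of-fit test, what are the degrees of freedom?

df = k − 1 = 4 − 1 = 3

degrees of freedom = 3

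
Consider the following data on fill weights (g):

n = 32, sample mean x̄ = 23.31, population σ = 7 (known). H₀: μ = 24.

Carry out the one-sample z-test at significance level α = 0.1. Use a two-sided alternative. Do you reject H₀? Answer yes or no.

reject H₀: no

SE = σ/√n = 7/√32 = 1.2374
z = (x̄−μ₀)/SE = (23.31−24)/1.2374 = -0.5576
p-value (two-sided) = 0.57711
At α=0.1: p ≥ α → fail to reject H₀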